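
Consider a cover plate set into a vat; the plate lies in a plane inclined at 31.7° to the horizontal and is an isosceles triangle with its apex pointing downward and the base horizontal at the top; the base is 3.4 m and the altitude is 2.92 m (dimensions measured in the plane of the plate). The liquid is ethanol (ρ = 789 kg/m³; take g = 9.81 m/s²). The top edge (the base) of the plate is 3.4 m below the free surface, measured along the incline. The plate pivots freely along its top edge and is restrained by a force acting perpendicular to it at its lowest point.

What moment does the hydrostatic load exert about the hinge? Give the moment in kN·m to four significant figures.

γ = ρg = 789 × 9.81 / 1000 = 7.74009 kN/m³.
Let θ = 31.7° be the plate's angle to the horizontal; measure y along the incline from where the plane meets the free surface. Vertical depth h = y·sinθ with sinθ = 0.525472.
With the apex down, the centroid sits h/3 = 2.92/3 = 0.973333 m below the base (the top edge), so y_c = 3.4 + 0.973333 = 4.37333 m and h_c = 4.37333 × 0.525472 = 2.29806 m.
A = ½ × 3.4 × 2.92 = 4.964 m².
Resultant F = γ·h_c·A = 7.74009 × 2.29806 × 4.964 = 88.2956 kN.
I_c = b·h³/36 = 3.4 × 2.92³/36 = 2.35139 m⁴.
Centre of pressure: y_p = y_c + I_c/(y_c·A) = 4.37333 + 2.35139/(4.37333 × 4.964) = 4.37333 + 0.108313 = 4.48164 m along the plane.
The resultant acts 0.973333 + 0.108313 = 1.08165 m (along the plate) below the hinge at the top edge, so the moment about the hinge is M = F × 1.08165 = 88.2956 × 1.08165 = 95.5049 kN·m.

M ≈ 95.50 kN·m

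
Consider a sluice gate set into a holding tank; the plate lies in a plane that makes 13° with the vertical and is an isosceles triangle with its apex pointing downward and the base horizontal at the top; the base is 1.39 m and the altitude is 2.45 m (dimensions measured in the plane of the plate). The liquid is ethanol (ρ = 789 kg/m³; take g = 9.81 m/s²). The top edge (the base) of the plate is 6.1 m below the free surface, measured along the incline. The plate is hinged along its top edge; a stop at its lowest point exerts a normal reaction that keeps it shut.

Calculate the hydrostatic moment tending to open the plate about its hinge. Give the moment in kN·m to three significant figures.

M ≈ 76.8 kN·m

γ = ρg = 789 × 9.81 / 1000 = 7.74009 kN/m³.
The plate makes 13° with the vertical, i.e. θ = 90° − 13° = 77° to the horizontal. Measuring y along the incline from the free-surface line, vertical depth h = y·sinθ with sinθ = 0.974370.
With the apex down, the centroid sits h/3 = 2.45/3 = 0.816667 m below the base (the top edge), so y_c = 6.1 + 0.816667 = 6.91667 m and h_c = 6.91667 × 0.974370 = 6.7394 m.
A = ½ × 1.39 × 2.45 = 1.70275 m².
Resultant F = γ·h_c·A = 7.74009 × 6.7394 × 1.70275 = 88.8215 kN.
I_c = b·h³/36 = 1.39 × 2.45³/36 = 0.56782 m⁴.
Centre of pressure: y_p = y_c + I_c/(y_c·A) = 6.91667 + 0.56782/(6.91667 × 1.70275) = 6.91667 + 0.0482128 = 6.96488 m along the plane.
The resultant acts 0.816667 + 0.0482128 = 0.86488 m (along the plate) below the hinge at the top edge, so the moment about the hinge is M = F × 0.86488 = 88.8215 × 0.86488 = 76.8199 kN·m.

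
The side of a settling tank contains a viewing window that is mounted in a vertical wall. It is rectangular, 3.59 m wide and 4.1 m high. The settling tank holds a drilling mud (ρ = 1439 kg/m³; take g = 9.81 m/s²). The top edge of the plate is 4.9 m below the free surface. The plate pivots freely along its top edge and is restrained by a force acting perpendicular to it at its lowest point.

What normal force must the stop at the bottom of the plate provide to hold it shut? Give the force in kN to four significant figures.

γ = ρg = 1439 × 9.81 / 1000 = 14.11659 kN/m³.
The centroid lies 4.1/2 = 2.05 m below the top edge, so the centroid depth is h_c = 4.9 + 2.05 = 6.95 m.
A = 3.59 × 4.1 = 14.719 m².
Resultant F = γ·h_c·A = 14.11659 × 6.95 × 14.719 = 1444.09 kN.
I_c = b·h³/12 = 3.59 × 4.1³/12 = 20.6189 m⁴.
Centre of pressure: y_p = y_c + I_c/(y_c·A) = 6.95 + 20.6189/(6.95 × 14.719) = 6.95 + 0.201559 = 7.15156 m along the plane.
The resultant acts 2.05 + 0.201559 = 2.25156 m (along the plate) below the hinge at the top edge, so the moment about the hinge is M = F × 2.25156 = 1444.09 × 2.25156 = 3251.46 kN·m.
A normal force at the bottom, 4.1 m from the hinge, must supply this moment: P = 3251.46/4.1 = 793.039 kN.

P ≈ 793.0 kN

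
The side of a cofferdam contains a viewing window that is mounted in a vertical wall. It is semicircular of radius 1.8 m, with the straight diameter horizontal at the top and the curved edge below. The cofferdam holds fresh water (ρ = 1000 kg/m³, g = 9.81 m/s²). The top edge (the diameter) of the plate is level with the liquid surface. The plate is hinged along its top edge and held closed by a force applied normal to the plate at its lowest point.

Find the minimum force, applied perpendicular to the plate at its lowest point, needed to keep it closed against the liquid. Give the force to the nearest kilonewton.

γ = ρg = 1000 × 9.81 = 9810 N/m³ = 9.81 kN/m³.
The centroid of a semicircle lies 4r/(3π) = 0.763944 m from the diameter, here below the top edge, so the centroid depth is h_c = 0.763944 m.
A = πr²/2 = π × 1.8²/2 = 5.08938 m².
Resultant F = γ·h_c·A = 9.81 × 0.763944 × 5.08938 = 38.1413 kN.
I_c = (π/8 − 8/(9π))·r⁴ = 0.109757 × 1.8⁴ = 1.15219 m⁴.
Centre of pressure: y_p = y_c + I_c/(y_c·A) = 0.763944 + 1.15219/(0.763944 × 5.08938) = 0.763944 + 0.296345 = 1.06029 m along the plane.
The resultant acts 0.763944 + 0.296345 = 1.06029 m (along the plate) below the hinge at the top edge, so the moment about the hinge is M = F × 1.06029 = 38.1413 × 1.06029 = 40.4408 kN·m.
A normal force at the bottom, 1.8 m from the hinge, must supply this moment: P = 40.4408/1.8 = 22.4671 kN.

P ≈ 22 kN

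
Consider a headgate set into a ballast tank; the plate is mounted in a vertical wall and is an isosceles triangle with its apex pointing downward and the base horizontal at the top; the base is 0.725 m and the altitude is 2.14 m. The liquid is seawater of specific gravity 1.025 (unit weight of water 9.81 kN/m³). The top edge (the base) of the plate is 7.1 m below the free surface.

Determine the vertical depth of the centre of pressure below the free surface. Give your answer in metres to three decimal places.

γ = 1.025 × 9.81 = 10.05525 kN/m³.
With the apex down, the centroid sits h/3 = 2.14/3 = 0.713333 m below the base (the top edge), so the centroid depth is h_c = 7.1 + 0.713333 = 7.81333 m.
A = ½ × 0.725 × 2.14 = 0.77575 m².
Resultant F = γ·h_c·A = 10.05525 × 7.81333 × 0.77575 = 60.9468 kN.
I_c = b·h³/36 = 0.725 × 2.14³/36 = 0.197368 m⁴.
Centre of pressure: y_p = y_c + I_c/(y_c·A) = 7.81333 + 0.197368/(7.81333 × 0.77575) = 7.81333 + 0.0325626 = 7.84589 m along the plane.

h_p = 7.846 m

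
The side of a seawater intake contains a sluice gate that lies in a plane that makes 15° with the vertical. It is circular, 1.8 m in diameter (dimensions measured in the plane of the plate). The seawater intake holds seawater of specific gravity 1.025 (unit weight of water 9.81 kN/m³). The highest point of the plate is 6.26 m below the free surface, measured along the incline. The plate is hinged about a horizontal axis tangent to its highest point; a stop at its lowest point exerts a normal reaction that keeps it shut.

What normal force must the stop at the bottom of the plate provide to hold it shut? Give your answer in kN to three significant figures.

γ = 1.025 × 9.81 = 10.05525 kN/m³.
The plate makes 15° with the vertical, i.e. θ = 90° − 15° = 75° to the horizontal. Measuring y along the incline from the free-surface line, vertical depth h = y·sinθ with sinθ = 0.965926.
The centroid is at the centre, 0.9 m below the top of the plate, so y_c = 6.26 + 0.9 = 7.16 m and h_c = 7.16 × 0.965926 = 6.91603 m.
A = π(0.9)² = 2.54469 m².
Resultant F = γ·h_c·A = 10.05525 × 6.91603 × 2.54469 = 176.964 kN.
I_c = πr⁴/4 = π × 0.9⁴/4 = 0.5153 m⁴.
Centre of pressure: y_p = y_c + I_c/(y_c·A) = 7.16 + 0.5153/(7.16 × 2.54469) = 7.16 + 0.0282821 = 7.18828 m along the plane.
The resultant acts 0.9 + 0.0282821 = 0.928282 m (along the plate) below the hinge at the top edge, so the moment about the hinge is M = F × 0.928282 = 176.964 × 0.928282 = 164.272 kN·m.
A normal force at the bottom, 1.8 m from the hinge, must supply this moment: P = 164.272/1.8 = 91.2622 kN.

P ≈ 91.3 kN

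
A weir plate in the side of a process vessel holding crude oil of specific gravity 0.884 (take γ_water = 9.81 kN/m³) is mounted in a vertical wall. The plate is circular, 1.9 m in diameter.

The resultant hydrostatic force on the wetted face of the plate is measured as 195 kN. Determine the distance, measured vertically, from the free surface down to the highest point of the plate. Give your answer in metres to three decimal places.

d_top ≈ 6.981 m

γ = 0.884 × 9.81 = 8.67204 kN/m³.
A = π(0.95)² = 2.83529 m².
From F = γ·h_c·A, the centroid depth is h_c = 195/(8.67204 × 2.83529) = 7.93078 m.
The centroid is at the centre, 0.95 m below the top of the plate, so the highest point sits at h_top = 7.93078 − 0.95 = 6.98078 m below the surface.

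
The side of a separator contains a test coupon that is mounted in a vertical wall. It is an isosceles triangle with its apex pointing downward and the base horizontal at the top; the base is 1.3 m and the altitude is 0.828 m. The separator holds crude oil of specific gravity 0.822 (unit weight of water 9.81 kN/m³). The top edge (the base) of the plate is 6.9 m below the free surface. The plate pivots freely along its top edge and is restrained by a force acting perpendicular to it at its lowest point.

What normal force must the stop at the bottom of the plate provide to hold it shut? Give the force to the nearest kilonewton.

γ = 0.822 × 9.81 = 8.06382 kN/m³.
With the apex down, the centroid sits h/3 = 0.828/3 = 0.276 m below the base (the top edge), so the centroid depth is h_c = 6.9 + 0.276 = 7.176 m.
A = ½ × 1.3 × 0.828 = 0.5382 m².
Resultant F = γ·h_c·A = 8.06382 × 7.176 × 0.5382 = 31.1435 kN.
I_c = b·h³/36 = 1.3 × 0.828³/36 = 0.020499 m⁴.
Centre of pressure: y_p = y_c + I_c/(y_c·A) = 7.176 + 0.020499/(7.176 × 0.5382) = 7.176 + 0.0053077 = 7.18131 m along the plane.
The resultant acts 0.276 + 0.0053077 = 0.281308 m (along the plate) below the hinge at the top edge, so the moment about the hinge is M = F × 0.281308 = 31.1435 × 0.281308 = 8.76092 kN·m.
A normal force at the bottom, 0.828 m from the hinge, must supply this moment: P = 8.76092/0.828 = 10.5808 kN.

P ≈ 11 kN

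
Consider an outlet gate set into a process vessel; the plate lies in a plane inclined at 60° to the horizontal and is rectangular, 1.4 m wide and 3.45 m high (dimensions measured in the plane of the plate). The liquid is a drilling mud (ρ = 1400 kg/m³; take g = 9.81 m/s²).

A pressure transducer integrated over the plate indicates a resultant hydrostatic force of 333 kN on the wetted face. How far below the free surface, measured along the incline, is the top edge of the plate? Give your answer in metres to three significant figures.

γ = ρg = 1400 × 9.81 / 1000 = 13.734 kN/m³.
A = 1.4 × 3.45 = 4.83 m².
From F = γ·h_c·A, the centroid depth is h_c = 333/(13.734 × 4.83) = 5.01996 m.
Let θ = 60° be the plate's angle to the horizontal; measure y along the incline from where the plane meets the free surface. Vertical depth h = y·sinθ with sinθ = 0.866025.
Along the incline, y_c = h_c/sinθ = 5.01996/0.866025 = 5.79655 m.
The centroid lies 3.45/2 = 1.725 m below the top edge, so the top edge sits at y_top = 5.79655 − 1.725 = 4.07155 m along the incline.

y_top ≈ 4.07 m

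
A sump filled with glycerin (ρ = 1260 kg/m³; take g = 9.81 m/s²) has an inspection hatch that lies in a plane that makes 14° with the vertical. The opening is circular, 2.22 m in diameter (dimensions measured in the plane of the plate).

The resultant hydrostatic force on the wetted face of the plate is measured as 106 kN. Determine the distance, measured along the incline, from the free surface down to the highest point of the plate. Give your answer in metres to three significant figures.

y_top ≈ 1.17 m

γ = ρg = 1260 × 9.81 / 1000 = 12.3606 kN/m³.
A = π(1.11)² = 3.87076 m².
From F = γ·h_c·A, the centroid depth is h_c = 106/(12.3606 × 3.87076) = 2.21549 m.
The plate makes 14° with the vertical, i.e. θ = 90° − 14° = 76° to the horizontal. Measuring y along the incline from the free-surface line, vertical depth h = y·sinθ with sinθ = 0.970296.
Along the incline, y_c = h_c/sinθ = 2.21549/0.970296 = 2.28331 m.
The centroid is at the centre, 1.11 m below the top of the plate, so the highest point sits at y_top = 2.28331 − 1.11 = 1.17331 m along the incline.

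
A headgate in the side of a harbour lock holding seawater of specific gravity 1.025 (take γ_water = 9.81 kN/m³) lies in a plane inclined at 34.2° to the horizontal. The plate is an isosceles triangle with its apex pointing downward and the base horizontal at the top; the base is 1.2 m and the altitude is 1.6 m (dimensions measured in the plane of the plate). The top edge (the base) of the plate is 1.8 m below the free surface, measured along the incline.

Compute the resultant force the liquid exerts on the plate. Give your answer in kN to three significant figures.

F ≈ 12.7 kN

γ = 1.025 × 9.81 = 10.05525 kN/m³.
Let θ = 34.2° be the plate's angle to the horizontal; measure y along the incline from where the plane meets the free surface. Vertical depth h = y·sinθ with sinθ = 0.562083.
With the apex down, the centroid sits h/3 = 1.6/3 = 0.533333 m below the base (the top edge), so y_c = 1.8 + 0.533333 = 2.33333 m and h_c = 2.33333 × 0.562083 = 1.31153 m.
A = ½ × 1.2 × 1.6 = 0.96 m².
Resultant F = γ·h_c·A = 10.05525 × 1.31153 × 0.96 = 12.6603 kN.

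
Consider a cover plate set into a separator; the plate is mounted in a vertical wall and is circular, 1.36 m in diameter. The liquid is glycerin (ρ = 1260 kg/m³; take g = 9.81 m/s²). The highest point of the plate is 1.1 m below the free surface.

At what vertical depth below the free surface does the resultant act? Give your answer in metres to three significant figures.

γ = ρg = 1260 × 9.81 / 1000 = 12.3606 kN/m³.
The centroid is at the centre, 0.68 m below the top of the plate, so the centroid depth is h_c = 1.1 + 0.68 = 1.78 m.
A = π(0.68)² = 1.45267 m².
Resultant F = γ·h_c·A = 12.3606 × 1.78 × 1.45267 = 31.9615 kN.
I_c = πr⁴/4 = π × 0.68⁴/4 = 0.167929 m⁴.
Centre of pressure: y_p = y_c + I_c/(y_c·A) = 1.78 + 0.167929/(1.78 × 1.45267) = 1.78 + 0.064944 = 1.84494 m along the plane.

h_p = 1.84 m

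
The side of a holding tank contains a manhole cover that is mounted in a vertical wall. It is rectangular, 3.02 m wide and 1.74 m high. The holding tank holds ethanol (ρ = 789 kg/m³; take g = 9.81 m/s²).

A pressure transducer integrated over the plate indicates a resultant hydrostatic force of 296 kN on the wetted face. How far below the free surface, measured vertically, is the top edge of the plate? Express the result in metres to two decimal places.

γ = ρg = 789 × 9.81 / 1000 = 7.74009 kN/m³.
A = 3.02 × 1.74 = 5.2548 m².
From F = γ·h_c·A, the centroid depth is h_c = 296/(7.74009 × 5.2548) = 7.27762 m.
The centroid lies 1.74/2 = 0.87 m below the top edge, so the top edge sits at h_top = 7.27762 − 0.87 = 6.40762 m below the surface.

d_top ≈ 6.41 m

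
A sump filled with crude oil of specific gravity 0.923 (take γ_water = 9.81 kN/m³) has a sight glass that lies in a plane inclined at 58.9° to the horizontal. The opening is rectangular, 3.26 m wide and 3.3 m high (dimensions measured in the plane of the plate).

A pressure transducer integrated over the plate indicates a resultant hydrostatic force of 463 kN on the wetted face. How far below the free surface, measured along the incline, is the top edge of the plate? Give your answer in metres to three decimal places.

y_top ≈ 3.901 m

γ = 0.923 × 9.81 = 9.05463 kN/m³.
A = 3.26 × 3.3 = 10.758 m².
From F = γ·h_c·A, the centroid depth is h_c = 463/(9.05463 × 10.758) = 4.75312 m.
Let θ = 58.9° be the plate's angle to the horizontal; measure y along the incline from where the plane meets the free surface. Vertical depth h = y·sinθ with sinθ = 0.856267.
Along the incline, y_c = h_c/sinθ = 4.75312/0.856267 = 5.55098 m.
The centroid lies 3.3/2 = 1.65 m below the top edge, so the top edge sits at y_top = 5.55098 − 1.65 = 3.90098 m along the incline.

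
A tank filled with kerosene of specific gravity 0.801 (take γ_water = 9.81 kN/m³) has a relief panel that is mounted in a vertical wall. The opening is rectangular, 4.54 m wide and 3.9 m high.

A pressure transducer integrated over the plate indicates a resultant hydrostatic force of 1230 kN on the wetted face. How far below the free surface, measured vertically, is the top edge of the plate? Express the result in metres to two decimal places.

d_top ≈ 6.89 m

γ = 0.801 × 9.81 = 7.85781 kN/m³.
A = 4.54 × 3.9 = 17.706 m².
From F = γ·h_c·A, the centroid depth is h_c = 1230/(7.85781 × 17.706) = 8.84063 m.
The centroid lies 3.9/2 = 1.95 m below the top edge, so the top edge sits at h_top = 8.84063 − 1.95 = 6.89063 m below the surface.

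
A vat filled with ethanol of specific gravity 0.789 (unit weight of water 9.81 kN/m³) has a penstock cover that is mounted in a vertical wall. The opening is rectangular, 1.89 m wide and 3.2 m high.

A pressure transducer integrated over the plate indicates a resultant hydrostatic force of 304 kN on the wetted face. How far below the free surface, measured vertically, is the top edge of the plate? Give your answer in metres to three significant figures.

γ = 0.789 × 9.81 = 7.74009 kN/m³.
A = 1.89 × 3.2 = 6.048 m².
From F = γ·h_c·A, the centroid depth is h_c = 304/(7.74009 × 6.048) = 6.49405 m.
The centroid lies 3.2/2 = 1.6 m below the top edge, so the top edge sits at h_top = 6.49405 − 1.6 = 4.89405 m below the surface.

d_top ≈ 4.89 m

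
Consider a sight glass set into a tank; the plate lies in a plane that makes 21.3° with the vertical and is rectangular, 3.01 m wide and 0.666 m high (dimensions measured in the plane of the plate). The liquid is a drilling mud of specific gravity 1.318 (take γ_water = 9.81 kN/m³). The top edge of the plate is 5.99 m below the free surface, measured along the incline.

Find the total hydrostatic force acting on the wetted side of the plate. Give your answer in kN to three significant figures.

F ≈ 153 kN

γ = 1.318 × 9.81 = 12.92958 kN/m³.
The plate makes 21.3° with the vertical, i.e. θ = 90° − 21.3° = 68.7° to the horizontal. Measuring y along the incline from the free-surface line, vertical depth h = y·sinθ with sinθ = 0.931691.
The centroid lies 0.666/2 = 0.333 m below the top edge, so y_c = 5.99 + 0.333 = 6.323 m and h_c = 6.323 × 0.931691 = 5.89108 m.
A = 3.01 × 0.666 = 2.00466 m².
Resultant F = γ·h_c·A = 12.92958 × 5.89108 × 2.00466 = 152.693 kN.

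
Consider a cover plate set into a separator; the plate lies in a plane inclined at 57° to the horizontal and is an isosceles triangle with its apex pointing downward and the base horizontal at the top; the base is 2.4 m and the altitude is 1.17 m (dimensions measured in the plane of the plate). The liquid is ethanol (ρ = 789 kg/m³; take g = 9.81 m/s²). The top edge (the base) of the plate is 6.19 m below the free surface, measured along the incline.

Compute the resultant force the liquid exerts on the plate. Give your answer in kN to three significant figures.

F ≈ 60.0 kN

γ = ρg = 789 × 9.81 / 1000 = 7.74009 kN/m³.
Let θ = 57° be the plate's angle to the horizontal; measure y along the incline from where the plane meets the free surface. Vertical depth h = y·sinθ with sinθ = 0.838671.
With the apex down, the centroid sits h/3 = 1.17/3 = 0.39 m below the base (the top edge), so y_c = 6.19 + 0.39 = 6.58 m and h_c = 6.58 × 0.838671 = 5.51846 m.
A = ½ × 2.4 × 1.17 = 1.404 m².
Resultant F = γ·h_c·A = 7.74009 × 5.51846 × 1.404 = 59.9696 kN.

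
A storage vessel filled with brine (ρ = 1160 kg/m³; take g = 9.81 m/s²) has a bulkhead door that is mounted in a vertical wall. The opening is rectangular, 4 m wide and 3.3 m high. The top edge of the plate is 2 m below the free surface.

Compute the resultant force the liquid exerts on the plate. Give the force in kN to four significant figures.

γ = ρg = 1160 × 9.81 / 1000 = 11.3796 kN/m³.
The centroid lies 3.3/2 = 1.65 m below the top edge, so the centroid depth is h_c = 2 + 1.65 = 3.65 m.
A = 4 × 3.3 = 13.2 m².
Resultant F = γ·h_c·A = 11.3796 × 3.65 × 13.2 = 548.269 kN.

F ≈ 548.3 kN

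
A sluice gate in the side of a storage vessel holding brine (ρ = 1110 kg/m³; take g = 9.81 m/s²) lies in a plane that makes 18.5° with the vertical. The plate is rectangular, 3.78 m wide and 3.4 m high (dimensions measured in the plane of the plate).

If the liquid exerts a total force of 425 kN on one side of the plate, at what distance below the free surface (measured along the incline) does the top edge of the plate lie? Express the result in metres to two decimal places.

y_top ≈ 1.50 m

γ = ρg = 1110 × 9.81 / 1000 = 10.8891 kN/m³.
A = 3.78 × 3.4 = 12.852 m².
From F = γ·h_c·A, the centroid depth is h_c = 425/(10.8891 × 12.852) = 3.03687 m.
The plate makes 18.5° with the vertical, i.e. θ = 90° − 18.5° = 71.5° to the horizontal. Measuring y along the incline from the free-surface line, vertical depth h = y·sinθ with sinθ = 0.948324.
Along the incline, y_c = h_c/sinθ = 3.03687/0.948324 = 3.20235 m.
The centroid lies 3.4/2 = 1.7 m below the top edge, so the top edge sits at y_top = 3.20235 − 1.7 = 1.50235 m along the incline.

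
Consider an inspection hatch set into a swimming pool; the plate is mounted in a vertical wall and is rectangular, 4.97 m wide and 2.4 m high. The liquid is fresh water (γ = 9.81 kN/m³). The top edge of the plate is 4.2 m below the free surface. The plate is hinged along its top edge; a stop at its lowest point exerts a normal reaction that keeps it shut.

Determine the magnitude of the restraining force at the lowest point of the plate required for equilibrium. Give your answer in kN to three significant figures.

γ = 9.81 kN/m³.
The centroid lies 2.4/2 = 1.2 m below the top edge, so the centroid depth is h_c = 4.2 + 1.2 = 5.4 m.
A = 4.97 × 2.4 = 11.928 m².
Resultant F = γ·h_c·A = 9.81 × 5.4 × 11.928 = 631.874 kN.
I_c = b·h³/12 = 4.97 × 2.4³/12 = 5.72544 m⁴.
Centre of pressure: y_p = y_c + I_c/(y_c·A) = 5.4 + 5.72544/(5.4 × 11.928) = 5.4 + 0.0888889 = 5.48889 m along the plane.
The resultant acts 1.2 + 0.0888889 = 1.28889 m (along the plate) below the hinge at the top edge, so the moment about the hinge is M = F × 1.28889 = 631.874 × 1.28889 = 814.416 kN·m.
A normal force at the bottom, 2.4 m from the hinge, must supply this moment: P = 814.416/2.4 = 339.34 kN.

P ≈ 339 kN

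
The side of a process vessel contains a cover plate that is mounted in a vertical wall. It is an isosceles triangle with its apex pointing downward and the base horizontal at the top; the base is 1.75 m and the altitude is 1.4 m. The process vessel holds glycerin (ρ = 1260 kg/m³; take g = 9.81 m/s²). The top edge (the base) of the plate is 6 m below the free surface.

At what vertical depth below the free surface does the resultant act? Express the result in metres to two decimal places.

h_p = 6.48 m

γ = ρg = 1260 × 9.81 / 1000 = 12.3606 kN/m³.
With the apex down, the centroid sits h/3 = 1.4/3 = 0.466667 m below the base (the top edge), so the centroid depth is h_c = 6 + 0.466667 = 6.46667 m.
A = ½ × 1.75 × 1.4 = 1.225 m².
Resultant F = γ·h_c·A = 12.3606 × 6.46667 × 1.225 = 97.9166 kN.
I_c = b·h³/36 = 1.75 × 1.4³/36 = 0.133389 m⁴.
Centre of pressure: y_p = y_c + I_c/(y_c·A) = 6.46667 + 0.133389/(6.46667 × 1.225) = 6.46667 + 0.0168385 = 6.48351 m along the plane.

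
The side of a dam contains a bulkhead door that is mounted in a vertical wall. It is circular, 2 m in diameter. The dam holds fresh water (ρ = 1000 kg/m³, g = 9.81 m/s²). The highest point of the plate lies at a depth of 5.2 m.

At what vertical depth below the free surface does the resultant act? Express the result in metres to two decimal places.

h_p = 6.24 m

γ = ρg = 1000 × 9.81 = 9810 N/m³ = 9.81 kN/m³.
The centroid is at the centre, 1 m below the top of the plate, so the centroid depth is h_c = 5.2 + 1 = 6.2 m.
A = π(1)² = 3.14159 m².
Resultant F = γ·h_c·A = 9.81 × 6.2 × 3.14159 = 191.078 kN.
I_c = πr⁴/4 = π × 1⁴/4 = 0.785398 m⁴.
Centre of pressure: y_p = y_c + I_c/(y_c·A) = 6.2 + 0.785398/(6.2 × 3.14159) = 6.2 + 0.0403226 = 6.24032 m along the plane.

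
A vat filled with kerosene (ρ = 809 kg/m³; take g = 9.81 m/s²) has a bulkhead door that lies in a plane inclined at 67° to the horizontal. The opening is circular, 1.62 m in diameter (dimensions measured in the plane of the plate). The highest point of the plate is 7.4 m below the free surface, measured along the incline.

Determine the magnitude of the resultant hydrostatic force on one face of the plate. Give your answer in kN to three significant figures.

γ = ρg = 809 × 9.81 / 1000 = 7.93629 kN/m³.
Let θ = 67° be the plate's angle to the horizontal; measure y along the incline from where the plane meets the free surface. Vertical depth h = y·sinθ with sinθ = 0.920505.
The centroid is at the centre, 0.81 m below the top of the plate, so y_c = 7.4 + 0.81 = 8.21 m and h_c = 8.21 × 0.920505 = 7.55735 m.
A = π(0.81)² = 2.0612 m².
Resultant F = γ·h_c·A = 7.93629 × 7.55735 × 2.0612 = 123.625 kN.

F ≈ 124 kN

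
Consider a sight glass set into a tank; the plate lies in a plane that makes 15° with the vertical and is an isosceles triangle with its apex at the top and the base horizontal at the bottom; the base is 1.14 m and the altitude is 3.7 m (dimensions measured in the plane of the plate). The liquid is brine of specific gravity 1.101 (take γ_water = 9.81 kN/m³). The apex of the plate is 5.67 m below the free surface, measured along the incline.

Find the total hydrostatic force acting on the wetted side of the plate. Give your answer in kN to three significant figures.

F ≈ 179 kN

γ = 1.101 × 9.81 = 10.80081 kN/m³.
The plate makes 15° with the vertical, i.e. θ = 90° − 15° = 75° to the horizontal. Measuring y along the incline from the free-surface line, vertical depth h = y·sinθ with sinθ = 0.965926.
With the apex up, the centroid sits 2h/3 = 2 × 3.7/3 = 2.46667 m below the apex, so y_c = 5.67 + 2.46667 = 8.13667 m and h_c = 8.13667 × 0.965926 = 7.85942 m.
A = ½ × 1.14 × 3.7 = 2.109 m².
Resultant F = γ·h_c·A = 10.80081 × 7.85942 × 2.109 = 179.029 kN.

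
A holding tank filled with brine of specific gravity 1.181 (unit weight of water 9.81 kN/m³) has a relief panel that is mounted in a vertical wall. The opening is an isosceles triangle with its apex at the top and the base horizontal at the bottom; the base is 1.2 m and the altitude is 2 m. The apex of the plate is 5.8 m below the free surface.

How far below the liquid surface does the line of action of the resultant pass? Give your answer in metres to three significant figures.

γ = 1.181 × 9.81 = 11.58561 kN/m³.
With the apex up, the centroid sits 2h/3 = 2 × 2/3 = 1.33333 m below the apex, so the centroid depth is h_c = 5.8 + 1.33333 = 7.13333 m.
A = ½ × 1.2 × 2 = 1.2 m².
Resultant F = γ·h_c·A = 11.58561 × 7.13333 × 1.2 = 99.1728 kN.
I_c = b·h³/36 = 1.2 × 2³/36 = 0.266667 m⁴.
Centre of pressure: y_p = y_c + I_c/(y_c·A) = 7.13333 + 0.266667/(7.13333 × 1.2) = 7.13333 + 0.0311527 = 7.16448 m along the plane.

h_p = 7.16 m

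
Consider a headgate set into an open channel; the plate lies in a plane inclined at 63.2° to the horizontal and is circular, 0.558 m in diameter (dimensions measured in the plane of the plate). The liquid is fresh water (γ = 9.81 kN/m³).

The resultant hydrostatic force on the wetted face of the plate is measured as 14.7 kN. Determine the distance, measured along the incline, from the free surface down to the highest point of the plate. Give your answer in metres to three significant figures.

y_top ≈ 6.59 m

γ = 9.81 kN/m³.
A = π(0.279)² = 0.244545 m².
From F = γ·h_c·A, the centroid depth is h_c = 14.7/(9.81 × 0.244545) = 6.12759 m.
Let θ = 63.2° be the plate's angle to the horizontal; measure y along the incline from where the plane meets the free surface. Vertical depth h = y·sinθ with sinθ = 0.892586.
Along the incline, y_c = h_c/sinθ = 6.12759/0.892586 = 6.86499 m.
The centroid is at the centre, 0.279 m below the top of the plate, so the highest point sits at y_top = 6.86499 − 0.279 = 6.58599 m along the incline.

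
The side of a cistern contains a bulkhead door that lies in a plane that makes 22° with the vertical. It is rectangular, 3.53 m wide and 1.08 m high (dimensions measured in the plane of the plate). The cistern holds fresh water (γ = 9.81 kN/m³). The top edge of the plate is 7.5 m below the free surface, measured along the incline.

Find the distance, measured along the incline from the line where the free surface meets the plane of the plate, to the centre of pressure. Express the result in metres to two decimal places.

y_p = 8.05 m

γ = 9.81 kN/m³.
The plate makes 22° with the vertical, i.e. θ = 90° − 22° = 68° to the horizontal. Measuring y along the incline from the free-surface line, vertical depth h = y·sinθ with sinθ = 0.927184.
The centroid lies 1.08/2 = 0.54 m below the top edge, so y_c = 7.5 + 0.54 = 8.04 m and h_c = 8.04 × 0.927184 = 7.45456 m.
A = 3.53 × 1.08 = 3.8124 m².
Resultant F = γ·h_c·A = 9.81 × 7.45456 × 3.8124 = 278.798 kN.
I_c = b·h³/12 = 3.53 × 1.08³/12 = 0.370565 m⁴.
Centre of pressure: y_p = y_c + I_c/(y_c·A) = 8.04 + 0.370565/(8.04 × 3.8124) = 8.04 + 0.0120895 = 8.05209 m along the plane.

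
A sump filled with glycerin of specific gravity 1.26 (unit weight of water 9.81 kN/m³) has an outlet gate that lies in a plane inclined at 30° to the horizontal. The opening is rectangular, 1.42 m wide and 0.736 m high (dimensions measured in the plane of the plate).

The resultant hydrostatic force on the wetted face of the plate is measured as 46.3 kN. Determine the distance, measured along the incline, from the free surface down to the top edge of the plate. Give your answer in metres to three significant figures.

y_top ≈ 6.80 m

γ = 1.26 × 9.81 = 12.3606 kN/m³.
A = 1.42 × 0.736 = 1.04512 m².
From F = γ·h_c·A, the centroid depth is h_c = 46.3/(12.3606 × 1.04512) = 3.58406 m.
Let θ = 30° be the plate's angle to the horizontal; measure y along the incline from where the plane meets the free surface. Vertical depth h = y·sinθ with sinθ = 0.500000.
Along the incline, y_c = h_c/sinθ = 3.58406/0.500000 = 7.16812 m.
The centroid lies 0.736/2 = 0.368 m below the top edge, so the top edge sits at y_top = 7.16812 − 0.368 = 6.80012 m along the incline.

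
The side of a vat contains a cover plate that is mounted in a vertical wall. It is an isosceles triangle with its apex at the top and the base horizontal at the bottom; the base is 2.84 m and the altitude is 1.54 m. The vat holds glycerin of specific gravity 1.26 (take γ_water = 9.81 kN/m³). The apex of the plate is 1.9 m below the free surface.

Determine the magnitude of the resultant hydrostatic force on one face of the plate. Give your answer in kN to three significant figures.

γ = 1.26 × 9.81 = 12.3606 kN/m³.
With the apex up, the centroid sits 2h/3 = 2 × 1.54/3 = 1.02667 m below the apex, so the centroid depth is h_c = 1.9 + 1.02667 = 2.92667 m.
A = ½ × 2.84 × 1.54 = 2.1868 m².
Resultant F = γ·h_c·A = 12.3606 × 2.92667 × 2.1868 = 79.1084 kN.

F ≈ 79.1 kN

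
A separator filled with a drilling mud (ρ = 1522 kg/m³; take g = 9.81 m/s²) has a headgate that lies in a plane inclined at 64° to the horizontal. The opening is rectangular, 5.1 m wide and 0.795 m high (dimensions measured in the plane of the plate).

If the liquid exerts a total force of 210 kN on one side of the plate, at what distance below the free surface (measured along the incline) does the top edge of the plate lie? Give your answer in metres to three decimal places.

y_top ≈ 3.462 m

γ = ρg = 1522 × 9.81 / 1000 = 14.93082 kN/m³.
A = 5.1 × 0.795 = 4.0545 m².
From F = γ·h_c·A, the centroid depth is h_c = 210/(14.93082 × 4.0545) = 3.46895 m.
Let θ = 64° be the plate's angle to the horizontal; measure y along the incline from where the plane meets the free surface. Vertical depth h = y·sinθ with sinθ = 0.898794.
Along the incline, y_c = h_c/sinθ = 3.46895/0.898794 = 3.85956 m.
The centroid lies 0.795/2 = 0.3975 m below the top edge, so the top edge sits at y_top = 3.85956 − 0.3975 = 3.46206 m along the incline.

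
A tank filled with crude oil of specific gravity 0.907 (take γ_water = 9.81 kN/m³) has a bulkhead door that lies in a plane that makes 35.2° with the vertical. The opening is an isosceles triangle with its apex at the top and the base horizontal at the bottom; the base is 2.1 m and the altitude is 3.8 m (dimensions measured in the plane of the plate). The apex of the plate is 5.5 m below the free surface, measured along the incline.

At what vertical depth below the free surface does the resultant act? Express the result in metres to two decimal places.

γ = 0.907 × 9.81 = 8.89767 kN/m³.
The plate makes 35.2° with the vertical, i.e. θ = 90° − 35.2° = 54.8° to the horizontal. Measuring y along the incline from the free-surface line, vertical depth h = y·sinθ with sinθ = 0.817145.
With the apex up, the centroid sits 2h/3 = 2 × 3.8/3 = 2.53333 m below the apex, so y_c = 5.5 + 2.53333 = 8.03333 m and h_c = 8.03333 × 0.817145 = 6.5644 m.
A = ½ × 2.1 × 3.8 = 3.99 m².
Resultant F = γ·h_c·A = 8.89767 × 6.5644 × 3.99 = 233.047 kN.
I_c = b·h³/36 = 2.1 × 3.8³/36 = 3.20087 m⁴.
Centre of pressure: y_p = y_c + I_c/(y_c·A) = 8.03333 + 3.20087/(8.03333 × 3.99) = 8.03333 + 0.0998618 = 8.13319 m along the plane.
Vertically, h_p = y_p·sinθ = 8.13319 × 0.817145 = 6.646 m.

h_p = 6.65 m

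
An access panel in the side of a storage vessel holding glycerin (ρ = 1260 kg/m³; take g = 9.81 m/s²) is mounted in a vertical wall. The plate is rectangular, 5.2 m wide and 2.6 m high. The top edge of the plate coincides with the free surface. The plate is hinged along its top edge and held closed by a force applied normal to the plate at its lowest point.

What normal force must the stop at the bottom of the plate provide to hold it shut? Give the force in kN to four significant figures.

γ = ρg = 1260 × 9.81 / 1000 = 12.3606 kN/m³.
The centroid lies 2.6/2 = 1.3 m below the top edge, so the centroid depth is h_c = 1.3 m.
A = 5.2 × 2.6 = 13.52 m².
Resultant F = γ·h_c·A = 12.3606 × 1.3 × 13.52 = 217.25 kN.
I_c = b·h³/12 = 5.2 × 2.6³/12 = 7.61627 m⁴.
Centre of pressure: y_p = y_c + I_c/(y_c·A) = 1.3 + 7.61627/(1.3 × 13.52) = 1.3 + 0.433334 = 1.73333 m along the plane.
The resultant acts 1.3 + 0.433334 = 1.73333 m (along the plate) below the hinge at the top edge, so the moment about the hinge is M = F × 1.73333 = 217.25 × 1.73333 = 376.566 kN·m.
A normal force at the bottom, 2.6 m from the hinge, must supply this moment: P = 376.566/2.6 = 144.833 kN.

P ≈ 144.8 kN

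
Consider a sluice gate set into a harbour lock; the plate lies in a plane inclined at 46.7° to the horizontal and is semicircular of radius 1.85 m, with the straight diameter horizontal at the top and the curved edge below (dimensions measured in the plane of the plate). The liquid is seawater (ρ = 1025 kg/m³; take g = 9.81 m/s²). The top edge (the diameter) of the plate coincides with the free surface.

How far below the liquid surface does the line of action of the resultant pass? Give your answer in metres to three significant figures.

h_p = 0.793 m

γ = ρg = 1025 × 9.81 / 1000 = 10.05525 kN/m³.
Let θ = 46.7° be the plate's angle to the horizontal; measure y along the incline from where the plane meets the free surface. Vertical depth h = y·sinθ with sinθ = 0.727773.
The centroid of a semicircle lies 4r/(3π) = 0.785164 m from the diameter, here below the top edge, so y_c = 0.785164 m and h_c = 0.785164 × 0.727773 = 0.571421 m.
A = πr²/2 = π × 1.85²/2 = 5.37605 m².
Resultant F = γ·h_c·A = 10.05525 × 0.571421 × 5.37605 = 30.8896 kN.
I_c = (π/8 − 8/(9π))·r⁴ = 0.109757 × 1.85⁴ = 1.28564 m⁴.
Centre of pressure: y_p = y_c + I_c/(y_c·A) = 0.785164 + 1.28564/(0.785164 × 5.37605) = 0.785164 + 0.304576 = 1.08974 m along the plane.
Vertically, h_p = y_p·sinθ = 1.08974 × 0.727773 = 0.793083 m.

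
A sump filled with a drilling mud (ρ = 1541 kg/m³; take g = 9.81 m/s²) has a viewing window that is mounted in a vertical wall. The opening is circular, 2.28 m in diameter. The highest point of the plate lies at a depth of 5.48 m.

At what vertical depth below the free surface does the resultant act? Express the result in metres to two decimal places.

h_p = 6.67 m

γ = ρg = 1541 × 9.81 / 1000 = 15.11721 kN/m³.
The centroid is at the centre, 1.14 m below the top of the plate, so the centroid depth is h_c = 5.48 + 1.14 = 6.62 m.
A = π(1.14)² = 4.08281 m².
Resultant F = γ·h_c·A = 15.11721 × 6.62 × 4.08281 = 408.591 kN.
I_c = πr⁴/4 = π × 1.14⁴/4 = 1.32651 m⁴.
Centre of pressure: y_p = y_c + I_c/(y_c·A) = 6.62 + 1.32651/(6.62 × 4.08281) = 6.62 + 0.0490787 = 6.66908 m along the plane.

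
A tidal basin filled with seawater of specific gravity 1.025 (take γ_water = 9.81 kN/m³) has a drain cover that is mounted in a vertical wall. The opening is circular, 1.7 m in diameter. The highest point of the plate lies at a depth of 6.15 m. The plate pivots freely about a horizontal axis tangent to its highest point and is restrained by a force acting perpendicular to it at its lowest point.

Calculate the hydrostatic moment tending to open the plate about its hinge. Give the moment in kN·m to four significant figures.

γ = 1.025 × 9.81 = 10.05525 kN/m³.
The centroid is at the centre, 0.85 m below the top of the plate, so the centroid depth is h_c = 6.15 + 0.85 = 7 m.
A = π(0.85)² = 2.2698 m².
Resultant F = γ·h_c·A = 10.05525 × 7 × 2.2698 = 159.764 kN.
I_c = πr⁴/4 = π × 0.85⁴/4 = 0.409983 m⁴.
Centre of pressure: y_p = y_c + I_c/(y_c·A) = 7 + 0.409983/(7 × 2.2698) = 7 + 0.0258036 = 7.0258 m along the plane.
The resultant acts 0.85 + 0.0258036 = 0.875804 m (along the plate) below the hinge at the top edge, so the moment about the hinge is M = F × 0.875804 = 159.764 × 0.875804 = 139.922 kN·m.

M ≈ 139.9 kN·m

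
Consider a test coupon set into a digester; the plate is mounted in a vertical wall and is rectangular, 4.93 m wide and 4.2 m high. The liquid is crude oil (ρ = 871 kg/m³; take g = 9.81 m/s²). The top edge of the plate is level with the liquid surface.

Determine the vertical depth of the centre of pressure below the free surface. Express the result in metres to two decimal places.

γ = ρg = 871 × 9.81 / 1000 = 8.54451 kN/m³.
The centroid lies 4.2/2 = 2.1 m below the top edge, so the centroid depth is h_c = 2.1 m.
A = 4.93 × 4.2 = 20.706 m².
Resultant F = γ·h_c·A = 8.54451 × 2.1 × 20.706 = 371.538 kN.
I_c = b·h³/12 = 4.93 × 4.2³/12 = 30.4378 m⁴.
Centre of pressure: y_p = y_c + I_c/(y_c·A) = 2.1 + 30.4378/(2.1 × 20.706) = 2.1 + 0.7 = 2.8 m along the plane.

h_p = 2.80 m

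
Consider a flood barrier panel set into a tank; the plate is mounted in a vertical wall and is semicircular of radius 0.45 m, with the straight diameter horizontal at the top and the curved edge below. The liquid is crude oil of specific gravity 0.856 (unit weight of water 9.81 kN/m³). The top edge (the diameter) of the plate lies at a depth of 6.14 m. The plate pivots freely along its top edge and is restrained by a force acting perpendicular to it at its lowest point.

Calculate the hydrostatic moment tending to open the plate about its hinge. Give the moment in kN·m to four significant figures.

γ = 0.856 × 9.81 = 8.39736 kN/m³.
The centroid of a semicircle lies 4r/(3π) = 0.190986 m from the diameter, here below the top edge, so the centroid depth is h_c = 6.14 + 0.190986 = 6.33099 m.
A = πr²/2 = π × 0.45²/2 = 0.318086 m².
Resultant F = γ·h_c·A = 8.39736 × 6.33099 × 0.318086 = 16.9106 kN.
I_c = (π/8 − 8/(9π))·r⁴ = 0.109757 × 0.45⁴ = 0.00450072 m⁴.
Centre of pressure: y_p = y_c + I_c/(y_c·A) = 6.33099 + 0.00450072/(6.33099 × 0.318086) = 6.33099 + 0.00223494 = 6.33322 m along the plane.
The resultant acts 0.190986 + 0.00223494 = 0.193221 m (along the plate) below the hinge at the top edge, so the moment about the hinge is M = F × 0.193221 = 16.9106 × 0.193221 = 3.26748 kN·m.

M ≈ 3.267 kN·m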